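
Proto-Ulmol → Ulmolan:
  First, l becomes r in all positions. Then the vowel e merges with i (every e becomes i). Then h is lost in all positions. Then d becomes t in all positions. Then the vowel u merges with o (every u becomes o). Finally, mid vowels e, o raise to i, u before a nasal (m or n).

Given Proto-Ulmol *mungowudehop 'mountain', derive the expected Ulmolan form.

Ulmolan: start from *mungowudehop.
  rule 1: no change — mungowudehop
  rule 2 (vowel merger): mungowudehop → mungowudihop
  rule 3 (h-loss): mungowudihop → mungowudiop
  rule 4 (unconditioned shift): mungowudiop → mungowutiop
  rule 5 (vowel merger): mungowutiop → mongowotiop
  rule 6 (pre-nasal raising): mongowotiop → mungowotiop
  ⇒ Ulmolan mungowotiop

mungowotiop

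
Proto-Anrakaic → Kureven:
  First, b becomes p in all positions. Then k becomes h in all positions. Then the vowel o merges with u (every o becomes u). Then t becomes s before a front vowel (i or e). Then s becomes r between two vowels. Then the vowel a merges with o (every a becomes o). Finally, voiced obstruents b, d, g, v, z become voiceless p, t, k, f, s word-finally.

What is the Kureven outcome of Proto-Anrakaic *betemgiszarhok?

peremgiszorhuh

Kureven: start from *betemgiszarhok.
  rule 1 (unconditioned shift): betemgiszarhok → petemgiszarhok
  rule 2 (unconditioned shift): petemgiszarhok → petemgiszarhoh
  rule 3 (vowel merger): petemgiszarhoh → petemgiszarhuh
  rule 4 (palatalisation): petemgiszarhuh → pesemgiszarhuh
  rule 5 (rhotacism): pesemgiszarhuh → peremgiszarhuh
  rule 6 (vowel merger): peremgiszarhuh → peremgiszorhuh
  rule 7: no change — peremgiszorhuh
  ⇒ Kureven peremgiszorhuh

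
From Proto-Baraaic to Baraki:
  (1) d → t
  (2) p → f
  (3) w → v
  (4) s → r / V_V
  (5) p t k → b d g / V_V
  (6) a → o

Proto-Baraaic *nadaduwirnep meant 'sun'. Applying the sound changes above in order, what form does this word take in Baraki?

nododuvirnef

Baraki: start from *nadaduwirnep.
  rule 1 (unconditioned shift): nadaduwirnep → natatuwirnep
  rule 2 (unconditioned shift): natatuwirnep → natatuwirnef
  rule 3 (unconditioned shift): natatuwirnef → natatuvirnef
  rule 4: no change — natatuvirnef
  rule 5 (intervocalic voicing): natatuvirnef → nadaduvirnef
  rule 6 (vowel merger): nadaduvirnef → nododuvirnef
  ⇒ Baraki nododuvirnef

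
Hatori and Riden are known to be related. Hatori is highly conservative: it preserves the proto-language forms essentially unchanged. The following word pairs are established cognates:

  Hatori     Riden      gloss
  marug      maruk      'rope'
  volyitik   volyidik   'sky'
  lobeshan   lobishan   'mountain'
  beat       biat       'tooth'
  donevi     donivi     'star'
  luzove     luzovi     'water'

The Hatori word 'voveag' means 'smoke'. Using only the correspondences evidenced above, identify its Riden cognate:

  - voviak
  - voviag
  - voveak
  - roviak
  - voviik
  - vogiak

voviak

beat ~ biat — Hatori e corresponds to Riden i after a consonant, before a back vowel.
marug ~ maruk — Hatori g corresponds to Riden k word-finally.
Applying these to Hatori 'voveag':
  voveag → voviag   (e→i after a consonant, before a back vowel)
  voviag → voviak   (g→k word-finally)
So the Riden cognate is 'voviak'.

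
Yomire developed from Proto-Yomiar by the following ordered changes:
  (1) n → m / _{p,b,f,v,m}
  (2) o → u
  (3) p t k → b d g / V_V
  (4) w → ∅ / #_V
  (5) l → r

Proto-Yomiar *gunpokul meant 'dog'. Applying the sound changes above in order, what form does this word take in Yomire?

Yomire: *gunpokul
  gunpokul → gumpokul   [nasal place assimilation]
  gumpokul → gumpukul   [vowel merger]
  gumpukul → gumpugul   [intervocalic voicing]
  gumpugul (rule 4 does not apply)
  gumpugul → gumpugur   [unconditioned shift]
  giving Yomire gumpugur.

gumpugur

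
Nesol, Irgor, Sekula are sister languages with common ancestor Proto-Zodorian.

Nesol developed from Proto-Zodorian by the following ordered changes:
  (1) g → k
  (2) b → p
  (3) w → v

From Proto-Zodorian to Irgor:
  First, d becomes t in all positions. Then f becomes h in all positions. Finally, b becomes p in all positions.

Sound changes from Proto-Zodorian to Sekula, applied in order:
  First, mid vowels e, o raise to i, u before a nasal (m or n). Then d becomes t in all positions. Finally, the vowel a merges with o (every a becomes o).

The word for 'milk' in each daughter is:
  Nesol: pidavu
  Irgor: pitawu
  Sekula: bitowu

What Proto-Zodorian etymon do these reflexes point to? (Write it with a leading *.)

*bidawu

Position 4: Nesol has a, Irgor has a, Sekula has o. Nesol preserves a here (none of its changes turn any other segment into a), so the proto-segment is *a.
Position 3: Nesol has d, Irgor has t, Sekula has t. Nesol preserves d here (none of its changes turn any other segment into d), so the proto-segment is *d.
Verify the candidate proto-form against each daughter:
Nesol: start from *bidawu.
  rule 1: no change — bidawu
  rule 2 (unconditioned shift): bidawu → pidawu
  rule 3 (unconditioned shift): pidawu → pidavu
  ⇒ Nesol pidavu
Irgor: *bidawu
  bidawu → bitawu   [unconditioned shift]
  bitawu (rule 2 does not apply)
  bitawu → pitawu   [unconditioned shift]
  giving Irgor pitawu.
Sekula: *bidawu > bitawu > bitowu  (by unconditioned shift, vowel merger)
No other proto-form is consistent with every reflex, so the reconstruction is *bidawu.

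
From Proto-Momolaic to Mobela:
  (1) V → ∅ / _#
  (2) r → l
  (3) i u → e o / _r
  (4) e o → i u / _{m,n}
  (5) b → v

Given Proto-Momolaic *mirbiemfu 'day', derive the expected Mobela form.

Mobela: start from *mirbiemfu.
  rule 1 (apocope): mirbiemfu → mirbiemf
  rule 2 (unconditioned shift): mirbiemf → milbiemf
  rule 3: no change — milbiemf
  rule 4 (pre-nasal raising): milbiemf → milbiimf
  rule 5 (unconditioned shift): milbiimf → milviimf
  ⇒ Mobela milviimf

milviimf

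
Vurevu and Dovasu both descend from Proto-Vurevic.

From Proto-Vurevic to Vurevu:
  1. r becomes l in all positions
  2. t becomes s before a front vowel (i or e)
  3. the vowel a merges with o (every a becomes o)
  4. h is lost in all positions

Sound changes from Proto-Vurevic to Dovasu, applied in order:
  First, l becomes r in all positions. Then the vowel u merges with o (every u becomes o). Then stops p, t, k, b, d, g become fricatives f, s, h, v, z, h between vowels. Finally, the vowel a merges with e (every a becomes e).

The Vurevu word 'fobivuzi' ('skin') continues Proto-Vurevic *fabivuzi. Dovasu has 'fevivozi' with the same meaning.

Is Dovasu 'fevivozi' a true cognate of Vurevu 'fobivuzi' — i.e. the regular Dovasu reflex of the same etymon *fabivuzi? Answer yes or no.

Derive the expected Dovasu reflex of *fabivuzi:
Dovasu: *fabivuzi
  fabivuzi (rule 1 does not apply)
  fabivuzi → fabivozi   [vowel merger]
  fabivozi → favivozi   [intervocalic lenition]
  favivozi → fevivozi   [vowel merger]
  giving Dovasu fevivozi.
Dovasu 'fevivozi' matches the regular reflex exactly, so the pair is cognate.

yes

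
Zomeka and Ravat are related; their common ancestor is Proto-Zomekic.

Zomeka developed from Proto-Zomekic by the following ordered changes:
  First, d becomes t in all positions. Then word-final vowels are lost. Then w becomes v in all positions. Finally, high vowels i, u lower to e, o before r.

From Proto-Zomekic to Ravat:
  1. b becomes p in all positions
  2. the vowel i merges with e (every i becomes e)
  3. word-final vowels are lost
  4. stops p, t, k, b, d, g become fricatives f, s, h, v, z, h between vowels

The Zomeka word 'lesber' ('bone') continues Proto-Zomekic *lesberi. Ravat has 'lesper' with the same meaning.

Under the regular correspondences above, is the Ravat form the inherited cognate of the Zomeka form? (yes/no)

yes

Derive the expected Ravat reflex of *lesberi:
Ravat: *lesberi
  lesberi → lesperi   [unconditioned shift]
  lesperi → lespere   [vowel merger]
  lespere → lesper   [apocope]
  lesper (rule 4 does not apply)
  giving Ravat lesper.
Ravat 'lesper' matches the regular reflex exactly, so the pair is cognate.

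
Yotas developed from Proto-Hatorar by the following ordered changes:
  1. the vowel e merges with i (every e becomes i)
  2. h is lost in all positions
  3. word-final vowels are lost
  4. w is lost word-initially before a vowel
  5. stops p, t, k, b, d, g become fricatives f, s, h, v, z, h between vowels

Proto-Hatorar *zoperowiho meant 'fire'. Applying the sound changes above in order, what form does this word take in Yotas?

zofirowi

Yotas: *zoperowiho
  zoperowiho → zopirowiho   [vowel merger]
  zopirowiho → zopirowio   [h-loss]
  zopirowio → zopirowi   [apocope]
  zopirowi (rule 4 does not apply)
  zopirowi → zofirowi   [intervocalic lenition]
  giving Yotas zofirowi.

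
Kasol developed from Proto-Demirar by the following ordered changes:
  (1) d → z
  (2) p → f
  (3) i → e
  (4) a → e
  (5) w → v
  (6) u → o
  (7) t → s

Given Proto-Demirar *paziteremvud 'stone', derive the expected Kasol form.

fezeseremvoz

Kasol: *paziteremvud
  paziteremvud → paziteremvuz   [unconditioned shift]
  paziteremvuz → faziteremvuz   [unconditioned shift]
  faziteremvuz → fazeteremvuz   [vowel merger]
  fazeteremvuz → fezeteremvuz   [vowel merger]
  fezeteremvuz (rule 5 does not apply)
  fezeteremvuz → fezeteremvoz   [vowel merger]
  fezeteremvoz → fezeseremvoz   [unconditioned shift]
  giving Kasol fezeseremvoz.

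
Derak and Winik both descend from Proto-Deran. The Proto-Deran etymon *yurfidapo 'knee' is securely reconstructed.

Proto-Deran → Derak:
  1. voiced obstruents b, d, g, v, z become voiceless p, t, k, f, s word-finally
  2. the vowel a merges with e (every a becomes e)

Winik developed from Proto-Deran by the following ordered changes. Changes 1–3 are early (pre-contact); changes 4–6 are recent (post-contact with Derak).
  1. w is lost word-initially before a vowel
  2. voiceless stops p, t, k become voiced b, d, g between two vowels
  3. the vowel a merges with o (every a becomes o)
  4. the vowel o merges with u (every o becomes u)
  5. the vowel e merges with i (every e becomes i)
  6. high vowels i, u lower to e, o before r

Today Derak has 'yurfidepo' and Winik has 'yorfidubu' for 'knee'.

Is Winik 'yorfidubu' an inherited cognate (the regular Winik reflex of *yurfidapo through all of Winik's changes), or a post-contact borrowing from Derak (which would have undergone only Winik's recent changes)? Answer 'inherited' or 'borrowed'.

If inherited, *yurfidapo would pass through all of Winik's changes:
Winik: *yurfidapo > yurfidabo > yurfidobo > yurfidubu > yorfidubu  (by intervocalic voicing, vowel merger, vowel merger, pre-rhotic lowering)
If borrowed from Derak 'yurfidepo' after the early changes, it would undergo only the recent ones:
  rule 4 (vowel merger): yurfidepo → yurfidepu
  rule 5 (vowel merger): yurfidepu → yurfidipu
  rule 6 (pre-rhotic lowering): yurfidipu → yorfidipu
  ⇒ as a loan: yorfidipu
Winik 'yorfidubu' matches the inherited outcome exactly, so it is an inherited cognate, not a loan.

inherited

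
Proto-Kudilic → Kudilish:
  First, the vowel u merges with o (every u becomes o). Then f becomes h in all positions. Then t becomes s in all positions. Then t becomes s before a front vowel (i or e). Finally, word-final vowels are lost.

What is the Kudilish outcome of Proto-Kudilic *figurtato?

higorsas

Kudilish: *figurtato
  figurtato → figortato   [vowel merger]
  figortato → higortato   [unconditioned shift]
  higortato → higorsaso   [unconditioned shift]
  higorsaso (rule 4 does not apply)
  higorsaso → higorsas   [apocope]
  giving Kudilish higorsas.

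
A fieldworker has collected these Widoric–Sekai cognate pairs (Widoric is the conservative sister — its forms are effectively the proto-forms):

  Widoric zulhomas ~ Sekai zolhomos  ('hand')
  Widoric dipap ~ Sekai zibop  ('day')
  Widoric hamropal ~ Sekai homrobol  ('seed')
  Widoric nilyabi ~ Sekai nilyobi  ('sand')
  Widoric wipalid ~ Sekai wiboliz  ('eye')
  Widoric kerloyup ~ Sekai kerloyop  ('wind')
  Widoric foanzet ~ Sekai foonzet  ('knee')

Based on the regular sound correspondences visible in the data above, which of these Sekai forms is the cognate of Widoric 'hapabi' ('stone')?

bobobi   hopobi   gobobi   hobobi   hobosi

hobobi

dipap ~ zibop — Widoric a corresponds to Sekai o after a consonant, before a labial obstruent.
dipap ~ zibop, hamropal ~ homrobol — Widoric p corresponds to Sekai b between vowels (before a back vowel).
nilyabi ~ nilyobi — Widoric a corresponds to Sekai o after a consonant, before a labial obstruent.
Applying these to Widoric 'hapabi':
  hapabi → hopabi   (a→o after a consonant, before a labial obstruent)
  hopabi → hobabi   (p→b between vowels (before a back vowel))
  hobabi → hobobi   (a→o after a consonant, before a labial obstruent)
So the Sekai cognate is 'hobobi'.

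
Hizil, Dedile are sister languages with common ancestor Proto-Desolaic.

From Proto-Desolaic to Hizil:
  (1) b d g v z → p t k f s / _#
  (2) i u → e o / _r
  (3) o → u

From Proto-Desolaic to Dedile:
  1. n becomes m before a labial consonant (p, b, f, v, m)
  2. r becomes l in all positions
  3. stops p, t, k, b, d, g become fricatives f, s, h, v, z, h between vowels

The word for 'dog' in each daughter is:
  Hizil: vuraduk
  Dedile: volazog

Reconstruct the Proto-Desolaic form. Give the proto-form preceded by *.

*voradog

Position 6: Hizil has u, Dedile has o. Dedile preserves o here (none of its changes turn any other segment into o), so the proto-segment is *o.
Position 5: Hizil has d, Dedile has z. Hizil preserves d here (none of its changes turn any other segment into d), so the proto-segment is *d.
Position 3: Hizil has r, Dedile has l. Hizil preserves r here (none of its changes turn any other segment into r), so the proto-segment is *r.
Verify the candidate proto-form against each daughter:
Hizil: *voradog > voradok > vuraduk  (by final devoicing, vowel merger)
Dedile: *voradog > voladog > volazog  (by unconditioned shift, intervocalic lenition)
*voradog is the unique common source.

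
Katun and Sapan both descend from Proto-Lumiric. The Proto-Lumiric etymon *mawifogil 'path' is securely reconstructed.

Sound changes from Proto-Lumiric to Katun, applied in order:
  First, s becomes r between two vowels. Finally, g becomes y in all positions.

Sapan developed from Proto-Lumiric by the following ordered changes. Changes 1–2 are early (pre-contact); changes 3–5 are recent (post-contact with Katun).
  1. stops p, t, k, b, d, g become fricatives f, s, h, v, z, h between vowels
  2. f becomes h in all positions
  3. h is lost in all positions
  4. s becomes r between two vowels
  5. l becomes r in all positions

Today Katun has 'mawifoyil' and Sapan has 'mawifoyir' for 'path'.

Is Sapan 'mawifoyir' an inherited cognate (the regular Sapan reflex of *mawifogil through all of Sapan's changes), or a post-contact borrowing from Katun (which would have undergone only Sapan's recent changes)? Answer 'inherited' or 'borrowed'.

If inherited, *mawifogil would pass through all of Sapan's changes:
Sapan: start from *mawifogil.
  rule 1 (intervocalic lenition): mawifogil → mawifohil
  rule 2 (unconditioned shift): mawifohil → mawihohil
  rule 3 (h-loss): mawihohil → mawioil
  rule 4: no change — mawioil
  rule 5 (unconditioned shift): mawioil → mawioir
  ⇒ Sapan mawioir
If borrowed from Katun 'mawifoyil' after the early changes, it would undergo only the recent ones:
  rule 3 (h-loss): no change (mawifoyil)
  rule 4 (rhotacism): no change (mawifoyil)
  rule 5 (unconditioned shift): mawifoyil → mawifoyir
  ⇒ as a loan: mawifoyir
Sapan 'mawifoyir' matches the loan outcome 'mawifoyir', not the inherited 'mawioir' — it skipped the early Sapan changes, so it was borrowed from Katun.

borrowed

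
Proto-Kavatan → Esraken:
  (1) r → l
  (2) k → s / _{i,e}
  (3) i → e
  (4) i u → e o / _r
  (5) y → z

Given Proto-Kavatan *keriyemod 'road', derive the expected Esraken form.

selezemod

Esraken: start from *keriyemod.
  rule 1 (unconditioned shift): keriyemod → keliyemod
  rule 2 (palatalisation): keliyemod → seliyemod
  rule 3 (vowel merger): seliyemod → seleyemod
  rule 4: no change — seleyemod
  rule 5 (unconditioned shift): seleyemod → selezemod
  ⇒ Esraken selezemod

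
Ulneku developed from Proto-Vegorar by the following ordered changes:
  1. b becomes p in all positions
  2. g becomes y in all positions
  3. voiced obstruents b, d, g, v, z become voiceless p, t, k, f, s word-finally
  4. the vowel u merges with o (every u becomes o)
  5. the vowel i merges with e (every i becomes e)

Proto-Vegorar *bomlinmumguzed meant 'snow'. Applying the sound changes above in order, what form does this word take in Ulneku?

Ulneku: *bomlinmumguzed > pomlinmumguzed > pomlinmumyuzed > pomlinmumyuzet > pomlinmomyozet > pomlenmomyozet  (by unconditioned shift, unconditioned shift, final devoicing, vowel merger, vowel merger)

pomlenmomyozet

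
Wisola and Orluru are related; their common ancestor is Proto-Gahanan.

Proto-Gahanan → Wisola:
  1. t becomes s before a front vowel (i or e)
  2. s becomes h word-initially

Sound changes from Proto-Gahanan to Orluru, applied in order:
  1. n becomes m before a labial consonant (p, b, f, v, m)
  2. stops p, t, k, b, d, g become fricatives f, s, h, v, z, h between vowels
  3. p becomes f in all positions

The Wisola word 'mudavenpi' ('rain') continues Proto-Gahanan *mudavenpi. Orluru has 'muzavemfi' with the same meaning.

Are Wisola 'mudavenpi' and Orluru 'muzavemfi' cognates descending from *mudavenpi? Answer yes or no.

yes

Derive the expected Orluru reflex of *mudavenpi:
Orluru: start from *mudavenpi.
  rule 1 (nasal place assimilation): mudavenpi → mudavempi
  rule 2 (intervocalic lenition): mudavempi → muzavempi
  rule 3 (unconditioned shift): muzavempi → muzavemfi
  ⇒ Orluru muzavemfi
Orluru 'muzavemfi' matches the regular reflex exactly, so the pair is cognate.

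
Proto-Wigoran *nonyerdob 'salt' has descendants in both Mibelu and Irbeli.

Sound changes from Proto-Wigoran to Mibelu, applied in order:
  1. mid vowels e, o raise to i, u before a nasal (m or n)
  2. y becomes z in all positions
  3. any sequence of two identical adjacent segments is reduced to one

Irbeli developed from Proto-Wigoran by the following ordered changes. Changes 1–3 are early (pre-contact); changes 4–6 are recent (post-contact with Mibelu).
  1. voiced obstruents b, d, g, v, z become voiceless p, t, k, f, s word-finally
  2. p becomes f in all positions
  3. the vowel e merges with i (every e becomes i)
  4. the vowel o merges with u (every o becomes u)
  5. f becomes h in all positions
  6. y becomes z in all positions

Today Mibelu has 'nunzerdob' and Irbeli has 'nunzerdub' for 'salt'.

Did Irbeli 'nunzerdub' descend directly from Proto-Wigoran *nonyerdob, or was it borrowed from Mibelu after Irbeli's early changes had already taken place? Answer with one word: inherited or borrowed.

If inherited, *nonyerdob would pass through all of Irbeli's changes:
Irbeli: start from *nonyerdob.
  rule 1 (final devoicing): nonyerdob → nonyerdop
  rule 2 (unconditioned shift): nonyerdop → nonyerdof
  rule 3 (vowel merger): nonyerdof → nonyirdof
  rule 4 (vowel merger): nonyirdof → nunyirduf
  rule 5 (unconditioned shift): nunyirduf → nunyirduh
  rule 6 (unconditioned shift): nunyirduh → nunzirduh
  ⇒ Irbeli nunzirduh
If borrowed from Mibelu 'nunzerdob' after the early changes, it would undergo only the recent ones:
  rule 4 (vowel merger): nunzerdob → nunzerdub
  rule 5 (unconditioned shift): no change (nunzerdub)
  rule 6 (unconditioned shift): no change (nunzerdub)
  ⇒ as a loan: nunzerdub
Irbeli 'nunzerdub' matches the loan outcome 'nunzerdub', not the inherited 'nunzirduh' — it skipped the early Irbeli changes, so it was borrowed from Mibelu.

borrowed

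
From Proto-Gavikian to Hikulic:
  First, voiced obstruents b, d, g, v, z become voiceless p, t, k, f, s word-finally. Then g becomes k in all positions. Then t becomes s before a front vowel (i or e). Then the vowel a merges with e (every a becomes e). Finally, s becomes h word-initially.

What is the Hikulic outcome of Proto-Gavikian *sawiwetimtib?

Hikulic: *sawiwetimtib
  sawiwetimtib → sawiwetimtip   [final devoicing]
  sawiwetimtip (rule 2 does not apply)
  sawiwetimtip → sawiwesimsip   [palatalisation]
  sawiwesimsip → sewiwesimsip   [vowel merger]
  sewiwesimsip → hewiwesimsip   [debuccalisation]
  giving Hikulic hewiwesimsip.

hewiwesimsip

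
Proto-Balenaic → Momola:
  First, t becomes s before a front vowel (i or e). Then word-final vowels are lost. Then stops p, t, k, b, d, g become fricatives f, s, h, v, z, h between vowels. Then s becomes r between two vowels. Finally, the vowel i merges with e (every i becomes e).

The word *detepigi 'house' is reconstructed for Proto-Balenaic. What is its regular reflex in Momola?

derefeg

Momola: start from *detepigi.
  rule 1 (palatalisation): detepigi → desepigi
  rule 2 (apocope): desepigi → desepig
  rule 3 (intervocalic lenition): desepig → desefig
  rule 4 (rhotacism): desefig → derefig
  rule 5 (vowel merger): derefig → derefeg
  ⇒ Momola derefeg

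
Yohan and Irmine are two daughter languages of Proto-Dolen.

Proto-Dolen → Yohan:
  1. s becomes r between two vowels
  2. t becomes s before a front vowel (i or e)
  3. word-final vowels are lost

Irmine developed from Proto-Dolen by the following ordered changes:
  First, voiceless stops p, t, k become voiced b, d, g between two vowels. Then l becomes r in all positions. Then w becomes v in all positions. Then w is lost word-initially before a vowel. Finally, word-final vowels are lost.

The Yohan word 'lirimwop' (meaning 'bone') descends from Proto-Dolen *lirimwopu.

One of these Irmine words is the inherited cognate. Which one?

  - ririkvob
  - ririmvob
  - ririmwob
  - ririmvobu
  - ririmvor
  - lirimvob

ririmvob

Irmine: start from *lirimwopu.
  rule 1 (intervocalic voicing): lirimwopu → lirimwobu
  rule 2 (unconditioned shift): lirimwobu → ririmwobu
  rule 3 (unconditioned shift): ririmwobu → ririmvobu
  rule 4: no change — ririmvobu
  rule 5 (apocope): ririmvobu → ririmvob
  ⇒ Irmine ririmvob
Among the options, 'ririmvob' alone shows every Irmine change applied in order.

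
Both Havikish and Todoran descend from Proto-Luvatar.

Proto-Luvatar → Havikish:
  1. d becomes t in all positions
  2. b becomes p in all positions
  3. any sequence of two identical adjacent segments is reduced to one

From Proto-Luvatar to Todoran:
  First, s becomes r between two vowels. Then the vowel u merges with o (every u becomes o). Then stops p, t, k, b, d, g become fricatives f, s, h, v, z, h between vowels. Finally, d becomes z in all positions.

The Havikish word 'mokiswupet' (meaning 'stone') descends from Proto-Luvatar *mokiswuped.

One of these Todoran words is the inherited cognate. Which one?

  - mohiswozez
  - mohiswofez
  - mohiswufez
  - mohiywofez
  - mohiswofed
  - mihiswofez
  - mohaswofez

Todoran: start from *mokiswuped.
  rule 1: no change — mokiswuped
  rule 2 (vowel merger): mokiswuped → mokiswoped
  rule 3 (intervocalic lenition): mokiswoped → mohiswofed
  rule 4 (unconditioned shift): mohiswofed → mohiswofez
  ⇒ Todoran mohiswofez
The other candidates each miss or misapply at least one Todoran change.

mohiswofez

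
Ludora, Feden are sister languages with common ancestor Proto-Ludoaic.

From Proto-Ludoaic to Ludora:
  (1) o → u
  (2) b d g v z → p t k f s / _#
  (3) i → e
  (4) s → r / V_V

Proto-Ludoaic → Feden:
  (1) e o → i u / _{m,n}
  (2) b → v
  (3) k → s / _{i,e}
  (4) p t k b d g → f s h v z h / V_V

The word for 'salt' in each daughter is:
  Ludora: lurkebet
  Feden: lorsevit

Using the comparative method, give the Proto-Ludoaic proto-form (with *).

*lorkebit

Position 2: Ludora has u, Feden has o. Feden preserves o here (none of its changes turn any other segment into o), so the proto-segment is *o.
Position 6: Ludora has b, Feden has v. Ludora preserves b here (none of its changes turn any other segment into b), so the proto-segment is *b.
This points to *lorkebit. Verify forward in each daughter:
Ludora: start from *lorkebit.
  rule 1 (vowel merger): lorkebit → lurkebit
  rule 2: no change — lurkebit
  rule 3 (vowel merger): lurkebit → lurkebet
  rule 4: no change — lurkebet
  ⇒ Ludora lurkebet
Feden: *lorkebit > lorkevit > lorsevit  (by unconditioned shift, palatalisation)
No other proto-form is consistent with every reflex, so the reconstruction is *lorkebit.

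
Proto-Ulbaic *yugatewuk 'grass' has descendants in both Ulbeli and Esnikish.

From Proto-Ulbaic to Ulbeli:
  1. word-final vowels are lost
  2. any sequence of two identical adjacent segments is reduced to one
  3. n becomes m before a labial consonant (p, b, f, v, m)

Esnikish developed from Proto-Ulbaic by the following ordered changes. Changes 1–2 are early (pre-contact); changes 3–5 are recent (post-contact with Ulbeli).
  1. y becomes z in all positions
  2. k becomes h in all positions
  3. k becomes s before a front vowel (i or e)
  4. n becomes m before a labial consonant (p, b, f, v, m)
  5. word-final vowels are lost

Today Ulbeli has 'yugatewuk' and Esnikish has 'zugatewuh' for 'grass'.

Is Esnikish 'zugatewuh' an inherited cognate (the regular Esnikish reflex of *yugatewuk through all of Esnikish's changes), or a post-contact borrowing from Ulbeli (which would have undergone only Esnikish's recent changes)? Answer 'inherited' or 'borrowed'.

If inherited, *yugatewuk would pass through all of Esnikish's changes:
Esnikish: start from *yugatewuk.
  rule 1 (unconditioned shift): yugatewuk → zugatewuk
  rule 2 (unconditioned shift): zugatewuk → zugatewuh
  rule 3: no change — zugatewuh
  rule 4: no change — zugatewuh
  rule 5: no change — zugatewuh
  ⇒ Esnikish zugatewuh
If borrowed from Ulbeli 'yugatewuk' after the early changes, it would undergo only the recent ones:
  rule 3 (palatalisation): no change (yugatewuk)
  rule 4 (nasal place assimilation): no change (yugatewuk)
  rule 5 (apocope): no change (yugatewuk)
  ⇒ as a loan: yugatewuk
Esnikish 'zugatewuh' matches the inherited outcome exactly, so it is an inherited cognate, not a loan.

inherited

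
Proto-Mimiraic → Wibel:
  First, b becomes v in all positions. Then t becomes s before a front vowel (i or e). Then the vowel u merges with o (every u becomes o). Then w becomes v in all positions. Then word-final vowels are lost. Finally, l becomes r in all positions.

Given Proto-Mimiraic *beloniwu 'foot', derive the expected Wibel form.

Wibel: *beloniwu
  beloniwu → veloniwu   [unconditioned shift]
  veloniwu (rule 2 does not apply)
  veloniwu → veloniwo   [vowel merger]
  veloniwo → velonivo   [unconditioned shift]
  velonivo → veloniv   [apocope]
  veloniv → veroniv   [unconditioned shift]
  giving Wibel veroniv.

veroniv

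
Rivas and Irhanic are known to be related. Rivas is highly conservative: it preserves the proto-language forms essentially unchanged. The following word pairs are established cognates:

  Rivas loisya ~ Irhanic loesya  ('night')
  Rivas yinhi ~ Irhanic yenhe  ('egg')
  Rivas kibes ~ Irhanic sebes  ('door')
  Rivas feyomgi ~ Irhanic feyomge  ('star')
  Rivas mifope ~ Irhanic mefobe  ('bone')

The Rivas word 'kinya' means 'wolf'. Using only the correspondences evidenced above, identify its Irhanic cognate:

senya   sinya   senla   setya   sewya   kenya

senya

kibes ~ sebes — Rivas k corresponds to Irhanic s word-initially before a front vowel.
yinhi ~ yenhe — Rivas i corresponds to Irhanic e after a consonant, before a nasal.
Applying these to Rivas 'kinya':
  kinya → sinya   (k→s word-initially before a front vowel)
  sinya → senya   (i→e after a consonant, before a nasal)
So the Irhanic cognate is 'senya'.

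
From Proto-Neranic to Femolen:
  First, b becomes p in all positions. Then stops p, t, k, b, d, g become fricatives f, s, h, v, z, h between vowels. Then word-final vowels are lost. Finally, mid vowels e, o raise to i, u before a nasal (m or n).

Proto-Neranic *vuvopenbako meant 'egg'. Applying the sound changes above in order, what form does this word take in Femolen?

Femolen: start from *vuvopenbako.
  rule 1 (unconditioned shift): vuvopenbako → vuvopenpako
  rule 2 (intervocalic lenition): vuvopenpako → vuvofenpaho
  rule 3 (apocope): vuvofenpaho → vuvofenpah
  rule 4 (pre-nasal raising): vuvofenpah → vuvofinpah
  ⇒ Femolen vuvofinpah

vuvofinpah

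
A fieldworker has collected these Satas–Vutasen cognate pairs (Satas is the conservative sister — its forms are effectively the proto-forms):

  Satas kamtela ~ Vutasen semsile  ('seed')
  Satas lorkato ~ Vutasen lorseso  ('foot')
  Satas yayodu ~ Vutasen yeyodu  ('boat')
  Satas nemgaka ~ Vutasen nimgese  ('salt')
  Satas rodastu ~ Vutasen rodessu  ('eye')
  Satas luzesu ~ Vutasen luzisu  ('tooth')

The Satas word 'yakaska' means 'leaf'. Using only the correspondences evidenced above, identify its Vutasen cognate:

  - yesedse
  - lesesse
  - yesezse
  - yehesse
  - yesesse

lorkato ~ lorseso, yayodu ~ yeyodu — Satas a corresponds to Vutasen e after a consonant, before a consonant other than r, m, n, p, b, f, v.
nemgaka ~ nimgese — Satas k corresponds to Vutasen s between vowels (before a back vowel).
lorkato ~ lorseso — Satas k corresponds to Vutasen s after a consonant, before a back vowel.
kamtela ~ semsile, nemgaka ~ nimgese — Satas a corresponds to Vutasen e word-finally.
Applying these to Satas 'yakaska':
  yakaska → yekaska   (a→e after a consonant, before a consonant other than r, m, n, p, b, f, v)
  yekaska → yesaska   (k→s between vowels (before a back vowel))
  yesaska → yeseska   (a→e after a consonant, before a consonant other than r, m, n, p, b, f, v)
  yeseska → yesessa   (k→s after a consonant, before a back vowel)
  yesessa → yesesse   (a→e word-finally)
So the Vutasen cognate is 'yesesse'.

yesesse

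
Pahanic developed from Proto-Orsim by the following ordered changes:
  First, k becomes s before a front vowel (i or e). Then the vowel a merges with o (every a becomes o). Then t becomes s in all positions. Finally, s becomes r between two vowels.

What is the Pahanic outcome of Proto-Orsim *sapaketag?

Pahanic: start from *sapaketag.
  rule 1 (palatalisation): sapaketag → sapasetag
  rule 2 (vowel merger): sapasetag → soposetog
  rule 3 (unconditioned shift): soposetog → soposesog
  rule 4 (rhotacism): soposesog → soporerog
  ⇒ Pahanic soporerog

soporerog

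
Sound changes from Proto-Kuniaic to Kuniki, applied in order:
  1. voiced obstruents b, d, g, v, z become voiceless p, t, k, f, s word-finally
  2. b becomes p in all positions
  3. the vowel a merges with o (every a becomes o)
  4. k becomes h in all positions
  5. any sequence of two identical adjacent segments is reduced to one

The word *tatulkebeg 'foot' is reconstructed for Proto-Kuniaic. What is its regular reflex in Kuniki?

totulhepeh

Kuniki: start from *tatulkebeg.
  rule 1 (final devoicing): tatulkebeg → tatulkebek
  rule 2 (unconditioned shift): tatulkebek → tatulkepek
  rule 3 (vowel merger): tatulkepek → totulkepek
  rule 4 (unconditioned shift): totulkepek → totulhepeh
  rule 5: no change — totulhepeh
  ⇒ Kuniki totulhepeh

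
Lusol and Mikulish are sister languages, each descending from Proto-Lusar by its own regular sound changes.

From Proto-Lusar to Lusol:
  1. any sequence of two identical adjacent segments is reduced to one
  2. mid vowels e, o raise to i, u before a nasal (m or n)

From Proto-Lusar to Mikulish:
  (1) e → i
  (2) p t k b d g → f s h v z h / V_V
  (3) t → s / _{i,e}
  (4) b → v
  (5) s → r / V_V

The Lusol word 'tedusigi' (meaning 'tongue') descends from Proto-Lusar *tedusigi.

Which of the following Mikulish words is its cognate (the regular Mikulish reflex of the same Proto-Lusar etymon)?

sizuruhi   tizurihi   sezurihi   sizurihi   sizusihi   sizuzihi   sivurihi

Mikulish: start from *tedusigi.
  rule 1 (vowel merger): tedusigi → tidusigi
  rule 2 (intervocalic lenition): tidusigi → tizusihi
  rule 3 (palatalisation): tizusihi → sizusihi
  rule 4: no change — sizusihi
  rule 5 (rhotacism): sizusihi → sizurihi
  ⇒ Mikulish sizurihi
Among the options, 'sizurihi' alone shows every Mikulish change applied in order.

sizurihi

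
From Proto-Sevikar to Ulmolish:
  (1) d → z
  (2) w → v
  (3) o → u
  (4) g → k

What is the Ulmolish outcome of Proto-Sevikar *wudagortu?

vuzakurtu

Ulmolish: start from *wudagortu.
  rule 1 (unconditioned shift): wudagortu → wuzagortu
  rule 2 (unconditioned shift): wuzagortu → vuzagortu
  rule 3 (vowel merger): vuzagortu → vuzagurtu
  rule 4 (unconditioned shift): vuzagurtu → vuzakurtu
  ⇒ Ulmolish vuzakurtu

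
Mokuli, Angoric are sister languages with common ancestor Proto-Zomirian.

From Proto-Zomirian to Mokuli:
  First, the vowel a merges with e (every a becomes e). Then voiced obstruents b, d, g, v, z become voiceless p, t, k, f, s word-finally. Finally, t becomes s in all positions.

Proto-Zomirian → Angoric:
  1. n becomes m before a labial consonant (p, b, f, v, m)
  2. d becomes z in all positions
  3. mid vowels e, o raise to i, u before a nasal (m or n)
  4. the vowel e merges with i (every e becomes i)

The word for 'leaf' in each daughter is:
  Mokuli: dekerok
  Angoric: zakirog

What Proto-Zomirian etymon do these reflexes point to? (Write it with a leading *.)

Position 2: Mokuli has e, Angoric has a. Angoric preserves a here (none of its changes turn any other segment into a), so the proto-segment is *a.
Position 1: Mokuli has d, Angoric has z. Mokuli preserves d here (none of its changes turn any other segment into d), so the proto-segment is *d.
Position 7: Mokuli has k, Angoric has g. Angoric preserves g here (none of its changes turn any other segment into g), so the proto-segment is *g.
Verify the candidate proto-form against each daughter:
Mokuli: start from *dakerog.
  rule 1 (vowel merger): dakerog → dekerog
  rule 2 (final devoicing): dekerog → dekerok
  rule 3: no change — dekerok
  ⇒ Mokuli dekerok
Angoric: *dakerog
  dakerog (rule 1 does not apply)
  dakerog → zakerog   [unconditioned shift]
  zakerog (rule 3 does not apply)
  zakerog → zakirog   [vowel merger]
  giving Angoric zakirog.
*dakerog is the unique common source.

*dakerog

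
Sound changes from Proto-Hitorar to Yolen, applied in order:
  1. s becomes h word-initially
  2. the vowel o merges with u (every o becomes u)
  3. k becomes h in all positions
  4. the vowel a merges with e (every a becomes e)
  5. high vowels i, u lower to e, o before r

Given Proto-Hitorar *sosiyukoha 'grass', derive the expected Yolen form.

husiyuhuhe

Yolen: start from *sosiyukoha.
  rule 1 (debuccalisation): sosiyukoha → hosiyukoha
  rule 2 (vowel merger): hosiyukoha → husiyukuha
  rule 3 (unconditioned shift): husiyukuha → husiyuhuha
  rule 4 (vowel merger): husiyuhuha → husiyuhuhe
  rule 5: no change — husiyuhuhe
  ⇒ Yolen husiyuhuhe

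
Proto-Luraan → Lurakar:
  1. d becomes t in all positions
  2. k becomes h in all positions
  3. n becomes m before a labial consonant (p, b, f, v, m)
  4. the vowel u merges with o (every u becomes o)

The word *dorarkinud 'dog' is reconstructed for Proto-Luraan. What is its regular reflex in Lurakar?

Lurakar: start from *dorarkinud.
  rule 1 (unconditioned shift): dorarkinud → torarkinut
  rule 2 (unconditioned shift): torarkinut → torarhinut
  rule 3: no change — torarhinut
  rule 4 (vowel merger): torarhinut → torarhinot
  ⇒ Lurakar torarhinot

torarhinot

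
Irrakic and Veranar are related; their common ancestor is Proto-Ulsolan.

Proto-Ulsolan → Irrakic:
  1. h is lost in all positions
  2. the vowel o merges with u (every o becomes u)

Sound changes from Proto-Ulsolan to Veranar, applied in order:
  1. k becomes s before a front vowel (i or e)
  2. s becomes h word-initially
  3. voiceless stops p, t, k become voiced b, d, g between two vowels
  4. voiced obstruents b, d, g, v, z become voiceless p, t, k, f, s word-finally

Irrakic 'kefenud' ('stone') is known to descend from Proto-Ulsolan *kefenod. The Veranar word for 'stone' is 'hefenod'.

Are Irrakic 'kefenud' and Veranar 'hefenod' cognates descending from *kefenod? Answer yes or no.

no

Derive the expected Veranar reflex of *kefenod:
Veranar: *kefenod
  kefenod → sefenod   [palatalisation]
  sefenod → hefenod   [debuccalisation]
  hefenod (rule 3 does not apply)
  hefenod → hefenot   [final devoicing]
  giving Veranar hefenot.
The regular Veranar reflex would be 'hefenot', but the attested form is 'hefenod'. The correspondence is irregular, so they are not cognates (the Veranar form has a different source).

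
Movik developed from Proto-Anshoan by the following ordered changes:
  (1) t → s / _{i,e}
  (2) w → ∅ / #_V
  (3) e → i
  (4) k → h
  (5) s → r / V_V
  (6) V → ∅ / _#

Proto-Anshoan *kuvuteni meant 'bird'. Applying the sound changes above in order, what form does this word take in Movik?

huvurin

Movik: *kuvuteni > kuvuseni > kuvusini > huvusini > huvurini > huvurin  (by palatalisation, vowel merger, unconditioned shift, rhotacism, apocope)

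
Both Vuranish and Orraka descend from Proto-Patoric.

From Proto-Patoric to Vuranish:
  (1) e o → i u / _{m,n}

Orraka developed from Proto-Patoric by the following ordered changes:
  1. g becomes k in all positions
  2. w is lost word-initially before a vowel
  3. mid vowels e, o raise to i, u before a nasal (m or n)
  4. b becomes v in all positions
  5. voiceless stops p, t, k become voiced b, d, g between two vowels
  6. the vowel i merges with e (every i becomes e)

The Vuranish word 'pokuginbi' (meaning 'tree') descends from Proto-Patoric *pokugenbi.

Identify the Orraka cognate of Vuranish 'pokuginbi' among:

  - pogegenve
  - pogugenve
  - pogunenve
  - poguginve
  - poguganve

Orraka: start from *pokugenbi.
  rule 1 (unconditioned shift): pokugenbi → pokukenbi
  rule 2: no change — pokukenbi
  rule 3 (pre-nasal raising): pokukenbi → pokukinbi
  rule 4 (unconditioned shift): pokukinbi → pokukinvi
  rule 5 (intervocalic voicing): pokukinvi → poguginvi
  rule 6 (vowel merger): poguginvi → pogugenve
  ⇒ Orraka pogugenve
Only 'pogugenve' matches the regular Orraka development of *pokugenbi.

pogugenve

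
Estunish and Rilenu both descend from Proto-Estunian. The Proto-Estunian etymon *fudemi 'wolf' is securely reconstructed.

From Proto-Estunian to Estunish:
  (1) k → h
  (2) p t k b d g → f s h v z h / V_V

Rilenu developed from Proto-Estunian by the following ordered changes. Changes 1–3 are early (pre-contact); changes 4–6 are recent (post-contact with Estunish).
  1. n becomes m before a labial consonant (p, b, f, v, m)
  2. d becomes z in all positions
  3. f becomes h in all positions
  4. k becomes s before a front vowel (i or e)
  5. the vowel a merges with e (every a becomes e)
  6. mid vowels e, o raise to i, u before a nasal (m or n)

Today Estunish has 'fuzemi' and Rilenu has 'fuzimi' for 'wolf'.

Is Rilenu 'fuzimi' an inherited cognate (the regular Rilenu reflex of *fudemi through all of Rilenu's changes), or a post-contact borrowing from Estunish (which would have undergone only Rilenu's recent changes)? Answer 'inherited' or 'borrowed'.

If inherited, *fudemi would pass through all of Rilenu's changes:
Rilenu: start from *fudemi.
  rule 1: no change — fudemi
  rule 2 (unconditioned shift): fudemi → fuzemi
  rule 3 (unconditioned shift): fuzemi → huzemi
  rule 4: no change — huzemi
  rule 5: no change — huzemi
  rule 6 (pre-nasal raising): huzemi → huzimi
  ⇒ Rilenu huzimi
If borrowed from Estunish 'fuzemi' after the early changes, it would undergo only the recent ones:
  rule 4 (palatalisation): no change (fuzemi)
  rule 5 (vowel merger): no change (fuzemi)
  rule 6 (pre-nasal raising): fuzemi → fuzimi
  ⇒ as a loan: fuzimi
Rilenu 'fuzimi' matches the loan outcome 'fuzimi', not the inherited 'huzimi' — it skipped the early Rilenu changes, so it was borrowed from Estunish.

borrowed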